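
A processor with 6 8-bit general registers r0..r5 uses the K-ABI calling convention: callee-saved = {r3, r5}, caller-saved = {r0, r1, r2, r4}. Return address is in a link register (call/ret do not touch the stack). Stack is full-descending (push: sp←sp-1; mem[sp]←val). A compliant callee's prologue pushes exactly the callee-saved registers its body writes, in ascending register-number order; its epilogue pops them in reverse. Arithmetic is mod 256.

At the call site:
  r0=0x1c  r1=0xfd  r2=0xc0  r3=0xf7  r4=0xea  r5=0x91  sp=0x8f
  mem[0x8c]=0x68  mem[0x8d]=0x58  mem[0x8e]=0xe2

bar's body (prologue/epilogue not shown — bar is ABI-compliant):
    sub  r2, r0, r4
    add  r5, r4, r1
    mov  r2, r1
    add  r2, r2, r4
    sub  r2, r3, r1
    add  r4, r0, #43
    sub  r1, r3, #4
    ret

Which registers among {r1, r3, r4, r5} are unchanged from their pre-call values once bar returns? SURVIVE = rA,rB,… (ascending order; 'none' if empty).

prologue: push r5 → mem[0x8e]=0x91, sp=0x8e
body[0] sub  r2, r0, r4 → r2=0x32
body[1] add  r5, r4, r1 → r5=0xe7
body[2] mov  r2, r1 → r2=0xfd
body[3] add  r2, r2, r4 → r2=0xe7
body[4] sub  r2, r3, r1 → r2=0xfa
body[5] add  r4, r0, #43 → r4=0x47
body[6] sub  r1, r3, #4 → r1=0xf3
epilogue: pop r5=0x91, sp=0x8f
r1: caller-saved, written=True
r3: callee-saved, written=False
r4: caller-saved, written=True
r5: callee-saved, written=True

SURVIVE = r3,r5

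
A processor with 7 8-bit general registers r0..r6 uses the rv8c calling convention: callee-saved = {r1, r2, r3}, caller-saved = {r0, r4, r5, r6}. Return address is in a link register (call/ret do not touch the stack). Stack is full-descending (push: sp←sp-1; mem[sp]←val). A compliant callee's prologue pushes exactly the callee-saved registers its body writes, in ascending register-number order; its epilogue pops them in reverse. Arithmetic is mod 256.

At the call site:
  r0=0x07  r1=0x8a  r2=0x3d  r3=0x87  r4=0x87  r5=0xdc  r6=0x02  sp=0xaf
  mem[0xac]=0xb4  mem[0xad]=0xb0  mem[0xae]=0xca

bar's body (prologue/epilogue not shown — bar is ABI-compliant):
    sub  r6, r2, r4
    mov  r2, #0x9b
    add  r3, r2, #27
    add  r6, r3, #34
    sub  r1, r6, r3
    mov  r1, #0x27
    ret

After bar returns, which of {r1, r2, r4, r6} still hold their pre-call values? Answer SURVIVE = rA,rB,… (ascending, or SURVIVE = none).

SURVIVE = r1,r2,r4

prologue: push r1 → mem[0xae]=0x8a, sp=0xae
prologue: push r2 → mem[0xad]=0x3d, sp=0xad
prologue: push r3 → mem[0xac]=0x87, sp=0xac
body[0] sub  r6, r2, r4 → r6=0xb6
body[1] mov  r2, #0x9b → r2=0x9b
body[2] add  r3, r2, #27 → r3=0xb6
body[3] add  r6, r3, #34 → r6=0xd8
body[4] sub  r1, r6, r3 → r1=0x22
body[5] mov  r1, #0x27 → r1=0x27
epilogue: pop r3=0x87, sp=0xad
epilogue: pop r2=0x3d, sp=0xae
epilogue: pop r1=0x8a, sp=0xaf
r1: callee-saved, written=True
r2: callee-saved, written=True
r4: caller-saved, written=False
r6: caller-saved, written=True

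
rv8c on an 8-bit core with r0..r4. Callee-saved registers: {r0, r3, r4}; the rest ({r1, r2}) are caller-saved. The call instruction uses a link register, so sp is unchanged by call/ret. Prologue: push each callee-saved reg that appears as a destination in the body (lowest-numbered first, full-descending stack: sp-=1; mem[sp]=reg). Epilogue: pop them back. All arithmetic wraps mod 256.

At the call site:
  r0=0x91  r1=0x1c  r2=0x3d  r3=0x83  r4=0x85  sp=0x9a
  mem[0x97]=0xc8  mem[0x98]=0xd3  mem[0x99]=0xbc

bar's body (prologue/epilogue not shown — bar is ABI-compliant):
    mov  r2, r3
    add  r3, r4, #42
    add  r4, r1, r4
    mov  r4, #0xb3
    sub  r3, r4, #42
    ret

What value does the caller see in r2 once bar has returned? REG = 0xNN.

prologue: push r3 → mem[0x99]=0x83, sp=0x99
prologue: push r4 → mem[0x98]=0x85, sp=0x98
body[0] mov  r2, r3 → r2=0x83
body[1] add  r3, r4, #42 → r3=0xaf
body[2] add  r4, r1, r4 → r4=0xa1
body[3] mov  r4, #0xb3 → r4=0xb3
body[4] sub  r3, r4, #42 → r3=0x89
epilogue: pop r4=0x85, sp=0x99
epilogue: pop r3=0x83, sp=0x9a
r2 is caller-saved → body value

REG = 0x83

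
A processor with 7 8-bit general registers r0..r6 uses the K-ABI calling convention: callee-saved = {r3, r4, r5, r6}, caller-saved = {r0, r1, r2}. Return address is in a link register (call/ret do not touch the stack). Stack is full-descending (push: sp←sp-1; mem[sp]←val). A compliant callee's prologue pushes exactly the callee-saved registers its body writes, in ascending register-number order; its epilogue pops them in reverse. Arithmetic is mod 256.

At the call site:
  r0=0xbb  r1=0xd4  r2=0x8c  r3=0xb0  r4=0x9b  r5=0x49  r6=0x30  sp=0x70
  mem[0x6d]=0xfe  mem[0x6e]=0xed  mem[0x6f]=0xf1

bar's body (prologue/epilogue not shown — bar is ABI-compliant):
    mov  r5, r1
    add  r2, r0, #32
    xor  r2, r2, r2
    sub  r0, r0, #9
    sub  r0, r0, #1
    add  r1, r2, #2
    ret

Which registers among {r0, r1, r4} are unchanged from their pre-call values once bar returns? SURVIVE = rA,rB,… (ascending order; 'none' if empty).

SURVIVE = r4

prologue: push r5 -> mem[0x6f]=0x49, sp=0x6f
body[0] mov  r5, r1 -> r5=0xd4
body[1] add  r2, r0, #32 -> r2=0xdb
body[2] xor  r2, r2, r2 -> r2=0x00
body[3] sub  r0, r0, #9 -> r0=0xb2
body[4] sub  r0, r0, #1 -> r0=0xb1
body[5] add  r1, r2, #2 -> r1=0x02
epilogue: pop r5=0x49, sp=0x70
r0: caller-saved, written=True
r1: caller-saved, written=True
r4: callee-saved, written=False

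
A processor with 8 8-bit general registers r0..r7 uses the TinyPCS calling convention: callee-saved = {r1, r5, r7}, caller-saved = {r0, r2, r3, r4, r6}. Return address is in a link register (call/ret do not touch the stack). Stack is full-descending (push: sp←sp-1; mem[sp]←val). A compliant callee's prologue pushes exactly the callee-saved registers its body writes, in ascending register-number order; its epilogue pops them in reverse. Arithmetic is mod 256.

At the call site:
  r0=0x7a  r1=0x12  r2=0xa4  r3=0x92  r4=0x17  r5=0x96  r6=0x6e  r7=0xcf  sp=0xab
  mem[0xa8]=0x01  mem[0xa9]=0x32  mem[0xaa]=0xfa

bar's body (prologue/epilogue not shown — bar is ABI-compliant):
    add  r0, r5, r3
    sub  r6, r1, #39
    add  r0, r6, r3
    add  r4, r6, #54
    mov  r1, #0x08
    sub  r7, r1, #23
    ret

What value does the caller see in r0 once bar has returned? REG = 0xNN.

prologue: push r1 -> mem[0xaa]=0x12, sp=0xaa
prologue: push r7 -> mem[0xa9]=0xcf, sp=0xa9
body[0] add  r0, r5, r3 -> r0=0x28
body[1] sub  r6, r1, #39 -> r6=0xeb
body[2] add  r0, r6, r3 -> r0=0x7d
body[3] add  r4, r6, #54 -> r4=0x21
body[4] mov  r1, #0x08 -> r1=0x08
body[5] sub  r7, r1, #23 -> r7=0xf1
epilogue: pop r7=0xcf, sp=0xaa
epilogue: pop r1=0x12, sp=0xab
r0 is caller-saved -> body value

REG = 0x7d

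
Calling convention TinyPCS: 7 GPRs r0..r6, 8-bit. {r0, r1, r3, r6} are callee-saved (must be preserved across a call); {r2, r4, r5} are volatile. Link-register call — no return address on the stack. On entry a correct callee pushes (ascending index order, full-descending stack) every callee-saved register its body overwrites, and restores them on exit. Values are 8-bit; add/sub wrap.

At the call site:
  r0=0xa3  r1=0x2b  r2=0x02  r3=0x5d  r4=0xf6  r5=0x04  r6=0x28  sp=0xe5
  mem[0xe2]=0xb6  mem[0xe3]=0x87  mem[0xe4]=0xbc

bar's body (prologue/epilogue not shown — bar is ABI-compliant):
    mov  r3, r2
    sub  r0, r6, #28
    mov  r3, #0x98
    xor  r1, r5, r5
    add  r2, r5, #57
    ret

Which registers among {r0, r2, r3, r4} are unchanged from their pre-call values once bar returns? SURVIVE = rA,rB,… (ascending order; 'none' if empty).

SURVIVE = r0,r3,r4

prologue: push r0 → mem[0xe4]=0xa3, sp=0xe4
prologue: push r1 → mem[0xe3]=0x2b, sp=0xe3
prologue: push r3 → mem[0xe2]=0x5d, sp=0xe2
body[0] mov  r3, r2 → r3=0x02
body[1] sub  r0, r6, #28 → r0=0x0c
body[2] mov  r3, #0x98 → r3=0x98
body[3] xor  r1, r5, r5 → r1=0x00
body[4] add  r2, r5, #57 → r2=0x3d
epilogue: pop r3=0x5d, sp=0xe3
epilogue: pop r1=0x2b, sp=0xe4
epilogue: pop r0=0xa3, sp=0xe5
r0: callee-saved, written=True
r2: caller-saved, written=True
r3: callee-saved, written=True
r4: caller-saved, written=False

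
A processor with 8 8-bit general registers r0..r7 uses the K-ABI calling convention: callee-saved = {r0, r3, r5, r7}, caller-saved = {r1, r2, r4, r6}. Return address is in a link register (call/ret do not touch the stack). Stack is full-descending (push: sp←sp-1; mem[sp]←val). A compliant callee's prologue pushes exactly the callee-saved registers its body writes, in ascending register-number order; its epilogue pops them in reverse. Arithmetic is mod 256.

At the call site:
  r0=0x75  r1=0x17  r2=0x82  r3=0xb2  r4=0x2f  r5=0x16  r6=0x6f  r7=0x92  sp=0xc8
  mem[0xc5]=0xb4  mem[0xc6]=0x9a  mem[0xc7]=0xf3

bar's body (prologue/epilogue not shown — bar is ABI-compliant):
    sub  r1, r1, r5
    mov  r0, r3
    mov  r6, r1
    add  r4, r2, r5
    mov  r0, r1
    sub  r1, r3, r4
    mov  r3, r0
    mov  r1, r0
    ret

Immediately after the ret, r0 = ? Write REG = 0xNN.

REG = 0x75

prologue: push r0 → mem[0xc7]=0x75, sp=0xc7
prologue: push r3 → mem[0xc6]=0xb2, sp=0xc6
body[0] sub  r1, r1, r5 → r1=0x01
body[1] mov  r0, r3 → r0=0xb2
body[2] mov  r6, r1 → r6=0x01
body[3] add  r4, r2, r5 → r4=0x98
body[4] mov  r0, r1 → r0=0x01
body[5] sub  r1, r3, r4 → r1=0x1a
body[6] mov  r3, r0 → r3=0x01
body[7] mov  r1, r0 → r1=0x01
epilogue: pop r3=0xb2, sp=0xc7
epilogue: pop r0=0x75, sp=0xc8
r0 is callee-saved → restored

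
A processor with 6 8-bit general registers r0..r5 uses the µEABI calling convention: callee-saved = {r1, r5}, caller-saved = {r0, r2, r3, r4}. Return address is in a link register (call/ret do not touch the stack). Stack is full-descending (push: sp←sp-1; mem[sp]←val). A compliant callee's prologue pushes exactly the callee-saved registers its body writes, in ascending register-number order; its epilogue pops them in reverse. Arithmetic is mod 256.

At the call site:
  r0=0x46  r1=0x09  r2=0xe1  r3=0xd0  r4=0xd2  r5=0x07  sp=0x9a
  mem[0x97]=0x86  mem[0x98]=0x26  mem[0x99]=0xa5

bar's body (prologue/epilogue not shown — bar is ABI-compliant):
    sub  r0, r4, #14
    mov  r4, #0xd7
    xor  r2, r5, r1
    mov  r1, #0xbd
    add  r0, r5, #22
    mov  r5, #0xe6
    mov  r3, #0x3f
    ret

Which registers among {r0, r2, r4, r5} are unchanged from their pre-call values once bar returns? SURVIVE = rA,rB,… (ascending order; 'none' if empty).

SURVIVE = r5

prologue: push r1 -> mem[0x99]=0x09, sp=0x99
prologue: push r5 -> mem[0x98]=0x07, sp=0x98
body[0] sub  r0, r4, #14 -> r0=0xc4
body[1] mov  r4, #0xd7 -> r4=0xd7
body[2] xor  r2, r5, r1 -> r2=0x0e
body[3] mov  r1, #0xbd -> r1=0xbd
body[4] add  r0, r5, #22 -> r0=0x1d
body[5] mov  r5, #0xe6 -> r5=0xe6
body[6] mov  r3, #0x3f -> r3=0x3f
epilogue: pop r5=0x07, sp=0x99
epilogue: pop r1=0x09, sp=0x9a
r0: caller-saved, written=True
r2: caller-saved, written=True
r4: caller-saved, written=True
r5: callee-saved, written=True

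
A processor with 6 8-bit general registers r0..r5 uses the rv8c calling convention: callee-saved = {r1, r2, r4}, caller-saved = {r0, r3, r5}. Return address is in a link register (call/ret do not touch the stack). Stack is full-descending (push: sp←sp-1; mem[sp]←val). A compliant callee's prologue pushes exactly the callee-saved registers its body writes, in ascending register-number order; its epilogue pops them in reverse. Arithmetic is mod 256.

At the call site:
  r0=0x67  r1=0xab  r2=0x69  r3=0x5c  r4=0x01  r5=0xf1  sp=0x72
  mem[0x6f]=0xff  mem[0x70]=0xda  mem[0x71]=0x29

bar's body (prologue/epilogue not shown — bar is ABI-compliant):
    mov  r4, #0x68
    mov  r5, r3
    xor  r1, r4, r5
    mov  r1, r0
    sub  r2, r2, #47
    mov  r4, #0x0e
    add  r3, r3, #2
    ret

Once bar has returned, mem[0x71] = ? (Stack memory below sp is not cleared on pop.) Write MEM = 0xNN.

prologue: push r1 → mem[0x71]=0xab, sp=0x71
prologue: push r2 → mem[0x70]=0x69, sp=0x70
prologue: push r4 → mem[0x6f]=0x01, sp=0x6f
body[0] mov  r4, #0x68 → r4=0x68
body[1] mov  r5, r3 → r5=0x5c
body[2] xor  r1, r4, r5 → r1=0x34
body[3] mov  r1, r0 → r1=0x67
body[4] sub  r2, r2, #47 → r2=0x3a
body[5] mov  r4, #0x0e → r4=0x0e
body[6] add  r3, r3, #2 → r3=0x5e
epilogue: pop r4=0x01, sp=0x70
epilogue: pop r2=0x69, sp=0x71
epilogue: pop r1=0xab, sp=0x72
prologue pushed ['r1', 'r2', 'r4'] at ['0x71', '0x70', '0x6f']

MEM = 0xab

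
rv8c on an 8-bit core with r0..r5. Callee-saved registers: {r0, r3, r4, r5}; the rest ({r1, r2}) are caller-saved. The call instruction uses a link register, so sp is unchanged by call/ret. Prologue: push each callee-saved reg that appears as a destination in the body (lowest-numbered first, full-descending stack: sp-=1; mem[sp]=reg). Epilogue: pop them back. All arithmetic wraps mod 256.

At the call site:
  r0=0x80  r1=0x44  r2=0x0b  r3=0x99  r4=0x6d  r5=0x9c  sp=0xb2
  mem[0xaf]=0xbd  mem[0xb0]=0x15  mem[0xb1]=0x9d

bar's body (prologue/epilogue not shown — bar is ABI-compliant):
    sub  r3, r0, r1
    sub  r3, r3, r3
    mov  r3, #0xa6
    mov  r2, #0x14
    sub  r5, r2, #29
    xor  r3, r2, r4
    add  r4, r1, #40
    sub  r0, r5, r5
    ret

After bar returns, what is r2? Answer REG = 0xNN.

REG = 0x14

prologue: push r0 → mem[0xb1]=0x80, sp=0xb1
prologue: push r3 → mem[0xb0]=0x99, sp=0xb0
prologue: push r4 → mem[0xaf]=0x6d, sp=0xaf
prologue: push r5 → mem[0xae]=0x9c, sp=0xae
body[0] sub  r3, r0, r1 → r3=0x3c
body[1] sub  r3, r3, r3 → r3=0x00
body[2] mov  r3, #0xa6 → r3=0xa6
body[3] mov  r2, #0x14 → r2=0x14
body[4] sub  r5, r2, #29 → r5=0xf7
body[5] xor  r3, r2, r4 → r3=0x79
body[6] add  r4, r1, #40 → r4=0x6c
body[7] sub  r0, r5, r5 → r0=0x00
epilogue: pop r5=0x9c, sp=0xaf
epilogue: pop r4=0x6d, sp=0xb0
epilogue: pop r3=0x99, sp=0xb1
epilogue: pop r0=0x80, sp=0xb2
r2 is caller-saved → body value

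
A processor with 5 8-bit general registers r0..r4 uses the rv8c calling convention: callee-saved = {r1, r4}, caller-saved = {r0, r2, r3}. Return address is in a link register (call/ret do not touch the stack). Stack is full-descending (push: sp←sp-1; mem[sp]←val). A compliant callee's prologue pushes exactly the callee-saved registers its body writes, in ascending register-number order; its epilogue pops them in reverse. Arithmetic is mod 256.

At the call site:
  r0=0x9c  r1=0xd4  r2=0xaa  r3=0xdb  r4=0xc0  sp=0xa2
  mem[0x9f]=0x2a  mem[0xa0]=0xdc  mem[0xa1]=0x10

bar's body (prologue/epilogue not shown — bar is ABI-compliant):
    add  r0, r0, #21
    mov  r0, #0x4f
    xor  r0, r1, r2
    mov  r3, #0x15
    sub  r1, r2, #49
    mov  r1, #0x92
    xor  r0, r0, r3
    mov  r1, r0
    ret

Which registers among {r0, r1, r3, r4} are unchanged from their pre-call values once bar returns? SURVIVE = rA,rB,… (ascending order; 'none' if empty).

SURVIVE = r1,r4

prologue: push r1 → mem[0xa1]=0xd4, sp=0xa1
body[0] add  r0, r0, #21 → r0=0xb1
body[1] mov  r0, #0x4f → r0=0x4f
body[2] xor  r0, r1, r2 → r0=0x7e
body[3] mov  r3, #0x15 → r3=0x15
body[4] sub  r1, r2, #49 → r1=0x79
body[5] mov  r1, #0x92 → r1=0x92
body[6] xor  r0, r0, r3 → r0=0x6b
body[7] mov  r1, r0 → r1=0x6b
epilogue: pop r1=0xd4, sp=0xa2
r0: caller-saved, written=True
r1: callee-saved, written=True
r3: caller-saved, written=True
r4: callee-saved, written=False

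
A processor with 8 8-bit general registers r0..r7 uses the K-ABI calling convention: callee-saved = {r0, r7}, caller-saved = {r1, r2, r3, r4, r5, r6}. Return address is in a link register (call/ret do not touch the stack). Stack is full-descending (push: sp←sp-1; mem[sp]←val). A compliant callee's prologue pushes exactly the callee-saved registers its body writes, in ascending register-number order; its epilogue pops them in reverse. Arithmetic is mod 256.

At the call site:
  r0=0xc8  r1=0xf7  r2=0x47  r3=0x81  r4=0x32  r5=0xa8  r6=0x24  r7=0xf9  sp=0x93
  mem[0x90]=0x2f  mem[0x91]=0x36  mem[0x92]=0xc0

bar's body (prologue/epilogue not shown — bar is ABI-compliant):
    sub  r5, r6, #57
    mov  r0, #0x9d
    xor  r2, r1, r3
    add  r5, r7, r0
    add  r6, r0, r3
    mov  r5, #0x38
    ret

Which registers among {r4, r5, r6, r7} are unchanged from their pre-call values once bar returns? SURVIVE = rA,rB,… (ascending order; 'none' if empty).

SURVIVE = r4,r7

prologue: push r0 → mem[0x92]=0xc8, sp=0x92
body[0] sub  r5, r6, #57 → r5=0xeb
body[1] mov  r0, #0x9d → r0=0x9d
body[2] xor  r2, r1, r3 → r2=0x76
body[3] add  r5, r7, r0 → r5=0x96
body[4] add  r6, r0, r3 → r6=0x1e
body[5] mov  r5, #0x38 → r5=0x38
epilogue: pop r0=0xc8, sp=0x93
r4: caller-saved, written=False
r5: caller-saved, written=True
r6: caller-saved, written=True
r7: callee-saved, written=False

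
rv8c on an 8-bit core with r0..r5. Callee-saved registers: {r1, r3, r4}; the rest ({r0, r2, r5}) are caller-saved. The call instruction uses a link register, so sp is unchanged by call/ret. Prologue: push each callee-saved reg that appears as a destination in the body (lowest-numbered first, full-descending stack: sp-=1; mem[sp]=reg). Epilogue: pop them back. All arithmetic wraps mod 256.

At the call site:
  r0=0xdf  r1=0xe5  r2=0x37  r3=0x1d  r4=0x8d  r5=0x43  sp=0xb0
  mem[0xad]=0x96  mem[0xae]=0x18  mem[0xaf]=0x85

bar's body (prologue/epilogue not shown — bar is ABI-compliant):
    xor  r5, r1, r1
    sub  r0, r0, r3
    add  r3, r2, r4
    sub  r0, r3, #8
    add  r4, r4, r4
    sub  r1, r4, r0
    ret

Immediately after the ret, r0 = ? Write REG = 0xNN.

prologue: push r1 → mem[0xaf]=0xe5, sp=0xaf
prologue: push r3 → mem[0xae]=0x1d, sp=0xae
prologue: push r4 → mem[0xad]=0x8d, sp=0xad
body[0] xor  r5, r1, r1 → r5=0x00
body[1] sub  r0, r0, r3 → r0=0xc2
body[2] add  r3, r2, r4 → r3=0xc4
body[3] sub  r0, r3, #8 → r0=0xbc
body[4] add  r4, r4, r4 → r4=0x1a
body[5] sub  r1, r4, r0 → r1=0x5e
epilogue: pop r4=0x8d, sp=0xae
epilogue: pop r3=0x1d, sp=0xaf
epilogue: pop r1=0xe5, sp=0xb0
r0 is caller-saved → body value

REG = 0xbc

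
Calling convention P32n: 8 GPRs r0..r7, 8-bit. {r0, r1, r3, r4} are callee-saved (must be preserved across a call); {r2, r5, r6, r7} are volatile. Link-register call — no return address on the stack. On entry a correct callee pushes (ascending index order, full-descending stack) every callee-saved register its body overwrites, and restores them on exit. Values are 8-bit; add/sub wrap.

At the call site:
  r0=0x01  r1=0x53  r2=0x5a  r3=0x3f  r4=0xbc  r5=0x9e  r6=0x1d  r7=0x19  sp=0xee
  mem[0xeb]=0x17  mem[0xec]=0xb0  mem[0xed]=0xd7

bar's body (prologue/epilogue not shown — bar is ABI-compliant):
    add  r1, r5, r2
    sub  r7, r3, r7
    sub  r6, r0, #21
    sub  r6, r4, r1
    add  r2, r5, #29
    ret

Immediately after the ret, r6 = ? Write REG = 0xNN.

prologue: push r1 → mem[0xed]=0x53, sp=0xed
body[0] add  r1, r5, r2 → r1=0xf8
body[1] sub  r7, r3, r7 → r7=0x26
body[2] sub  r6, r0, #21 → r6=0xec
body[3] sub  r6, r4, r1 → r6=0xc4
body[4] add  r2, r5, #29 → r2=0xbb
epilogue: pop r1=0x53, sp=0xee
r6 is caller-saved → body value

REG = 0xc4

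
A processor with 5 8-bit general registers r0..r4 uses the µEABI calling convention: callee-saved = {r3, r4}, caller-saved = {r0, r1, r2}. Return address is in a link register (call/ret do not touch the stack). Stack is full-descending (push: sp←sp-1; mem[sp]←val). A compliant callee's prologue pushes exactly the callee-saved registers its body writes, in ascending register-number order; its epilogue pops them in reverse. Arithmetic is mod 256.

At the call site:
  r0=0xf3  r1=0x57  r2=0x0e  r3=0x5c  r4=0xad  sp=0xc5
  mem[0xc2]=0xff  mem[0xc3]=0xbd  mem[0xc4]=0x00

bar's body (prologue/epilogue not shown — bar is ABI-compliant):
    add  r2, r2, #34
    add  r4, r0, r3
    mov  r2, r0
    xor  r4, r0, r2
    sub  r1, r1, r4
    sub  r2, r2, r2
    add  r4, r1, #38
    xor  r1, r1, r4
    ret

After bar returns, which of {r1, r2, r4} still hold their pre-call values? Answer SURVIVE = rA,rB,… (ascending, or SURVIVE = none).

prologue: push r4 -> mem[0xc4]=0xad, sp=0xc4
body[0] add  r2, r2, #34 -> r2=0x30
body[1] add  r4, r0, r3 -> r4=0x4f
body[2] mov  r2, r0 -> r2=0xf3
body[3] xor  r4, r0, r2 -> r4=0x00
body[4] sub  r1, r1, r4 -> r1=0x57
body[5] sub  r2, r2, r2 -> r2=0x00
body[6] add  r4, r1, #38 -> r4=0x7d
body[7] xor  r1, r1, r4 -> r1=0x2a
epilogue: pop r4=0xad, sp=0xc5
r1: caller-saved, written=True
r2: caller-saved, written=True
r4: callee-saved, written=True

SURVIVE = r4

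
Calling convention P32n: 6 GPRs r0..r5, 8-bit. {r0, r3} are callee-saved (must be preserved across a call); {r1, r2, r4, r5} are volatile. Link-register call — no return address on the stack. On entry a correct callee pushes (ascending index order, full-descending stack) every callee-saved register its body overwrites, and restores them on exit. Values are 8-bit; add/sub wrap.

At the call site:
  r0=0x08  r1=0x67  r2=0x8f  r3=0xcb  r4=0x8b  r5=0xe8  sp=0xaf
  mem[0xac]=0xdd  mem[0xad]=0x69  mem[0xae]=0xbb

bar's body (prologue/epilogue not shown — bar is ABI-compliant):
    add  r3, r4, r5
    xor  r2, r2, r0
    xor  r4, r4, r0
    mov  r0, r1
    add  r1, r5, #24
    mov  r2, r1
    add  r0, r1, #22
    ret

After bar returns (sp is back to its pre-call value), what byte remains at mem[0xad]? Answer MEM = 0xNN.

prologue: push r0 -> mem[0xae]=0x08, sp=0xae
prologue: push r3 -> mem[0xad]=0xcb, sp=0xad
body[0] add  r3, r4, r5 -> r3=0x73
body[1] xor  r2, r2, r0 -> r2=0x87
body[2] xor  r4, r4, r0 -> r4=0x83
body[3] mov  r0, r1 -> r0=0x67
body[4] add  r1, r5, #24 -> r1=0x00
body[5] mov  r2, r1 -> r2=0x00
body[6] add  r0, r1, #22 -> r0=0x16
epilogue: pop r3=0xcb, sp=0xae
epilogue: pop r0=0x08, sp=0xaf
prologue pushed ['r0', 'r3'] at ['0xae', '0xad']

MEM = 0xcb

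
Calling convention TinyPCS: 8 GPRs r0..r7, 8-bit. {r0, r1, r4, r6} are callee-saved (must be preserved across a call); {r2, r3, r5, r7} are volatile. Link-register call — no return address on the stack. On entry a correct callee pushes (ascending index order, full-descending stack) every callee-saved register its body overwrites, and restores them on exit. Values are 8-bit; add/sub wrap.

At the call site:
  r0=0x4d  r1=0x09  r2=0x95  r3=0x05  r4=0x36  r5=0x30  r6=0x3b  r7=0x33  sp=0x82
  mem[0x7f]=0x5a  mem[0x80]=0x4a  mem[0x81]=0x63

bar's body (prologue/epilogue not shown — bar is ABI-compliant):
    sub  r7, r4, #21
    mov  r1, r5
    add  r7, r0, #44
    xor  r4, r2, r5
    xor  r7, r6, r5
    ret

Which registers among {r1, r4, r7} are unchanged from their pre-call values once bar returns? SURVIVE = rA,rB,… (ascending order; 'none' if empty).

SURVIVE = r1,r4

prologue: push r1 -> mem[0x81]=0x09, sp=0x81
prologue: push r4 -> mem[0x80]=0x36, sp=0x80
body[0] sub  r7, r4, #21 -> r7=0x21
body[1] mov  r1, r5 -> r1=0x30
body[2] add  r7, r0, #44 -> r7=0x79
body[3] xor  r4, r2, r5 -> r4=0xa5
body[4] xor  r7, r6, r5 -> r7=0x0b
epilogue: pop r4=0x36, sp=0x81
epilogue: pop r1=0x09, sp=0x82
r1: callee-saved, written=True
r4: callee-saved, written=True
r7: caller-saved, written=True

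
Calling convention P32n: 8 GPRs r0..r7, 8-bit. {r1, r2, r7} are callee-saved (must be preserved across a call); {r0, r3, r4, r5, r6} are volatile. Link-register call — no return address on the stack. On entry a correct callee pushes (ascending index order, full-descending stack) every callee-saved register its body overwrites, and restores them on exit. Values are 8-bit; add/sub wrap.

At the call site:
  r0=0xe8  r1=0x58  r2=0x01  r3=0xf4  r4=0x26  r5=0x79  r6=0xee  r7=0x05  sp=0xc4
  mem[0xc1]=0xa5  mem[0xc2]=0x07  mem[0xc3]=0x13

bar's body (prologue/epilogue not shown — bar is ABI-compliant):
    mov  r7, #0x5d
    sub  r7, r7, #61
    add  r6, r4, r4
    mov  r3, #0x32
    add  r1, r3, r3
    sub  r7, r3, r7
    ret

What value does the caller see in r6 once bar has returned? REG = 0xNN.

prologue: push r1 -> mem[0xc3]=0x58, sp=0xc3
prologue: push r7 -> mem[0xc2]=0x05, sp=0xc2
body[0] mov  r7, #0x5d -> r7=0x5d
body[1] sub  r7, r7, #61 -> r7=0x20
body[2] add  r6, r4, r4 -> r6=0x4c
body[3] mov  r3, #0x32 -> r3=0x32
body[4] add  r1, r3, r3 -> r1=0x64
body[5] sub  r7, r3, r7 -> r7=0x12
epilogue: pop r7=0x05, sp=0xc3
epilogue: pop r1=0x58, sp=0xc4
r6 is caller-saved -> body value

REG = 0x4c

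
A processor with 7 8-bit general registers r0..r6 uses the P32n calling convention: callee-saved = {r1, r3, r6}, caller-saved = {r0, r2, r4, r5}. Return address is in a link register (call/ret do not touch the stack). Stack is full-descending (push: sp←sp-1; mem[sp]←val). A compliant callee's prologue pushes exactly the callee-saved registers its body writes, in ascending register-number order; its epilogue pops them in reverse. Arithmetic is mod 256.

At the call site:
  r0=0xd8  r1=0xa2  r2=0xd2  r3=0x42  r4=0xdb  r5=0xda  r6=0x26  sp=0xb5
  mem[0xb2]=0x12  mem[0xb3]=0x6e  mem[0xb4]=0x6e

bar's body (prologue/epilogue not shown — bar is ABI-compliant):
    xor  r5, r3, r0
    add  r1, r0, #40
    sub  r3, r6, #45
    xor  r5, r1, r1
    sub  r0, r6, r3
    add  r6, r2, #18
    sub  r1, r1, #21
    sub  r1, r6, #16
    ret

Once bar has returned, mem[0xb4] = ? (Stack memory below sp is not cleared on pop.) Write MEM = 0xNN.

prologue: push r1 -> mem[0xb4]=0xa2, sp=0xb4
prologue: push r3 -> mem[0xb3]=0x42, sp=0xb3
prologue: push r6 -> mem[0xb2]=0x26, sp=0xb2
body[0] xor  r5, r3, r0 -> r5=0x9a
body[1] add  r1, r0, #40 -> r1=0x00
body[2] sub  r3, r6, #45 -> r3=0xf9
body[3] xor  r5, r1, r1 -> r5=0x00
body[4] sub  r0, r6, r3 -> r0=0x2d
body[5] add  r6, r2, #18 -> r6=0xe4
body[6] sub  r1, r1, #21 -> r1=0xeb
body[7] sub  r1, r6, #16 -> r1=0xd4
epilogue: pop r6=0x26, sp=0xb3
epilogue: pop r3=0x42, sp=0xb4
epilogue: pop r1=0xa2, sp=0xb5
prologue pushed ['r1', 'r3', 'r6'] at ['0xb4', '0xb3', '0xb2']

MEM = 0xa2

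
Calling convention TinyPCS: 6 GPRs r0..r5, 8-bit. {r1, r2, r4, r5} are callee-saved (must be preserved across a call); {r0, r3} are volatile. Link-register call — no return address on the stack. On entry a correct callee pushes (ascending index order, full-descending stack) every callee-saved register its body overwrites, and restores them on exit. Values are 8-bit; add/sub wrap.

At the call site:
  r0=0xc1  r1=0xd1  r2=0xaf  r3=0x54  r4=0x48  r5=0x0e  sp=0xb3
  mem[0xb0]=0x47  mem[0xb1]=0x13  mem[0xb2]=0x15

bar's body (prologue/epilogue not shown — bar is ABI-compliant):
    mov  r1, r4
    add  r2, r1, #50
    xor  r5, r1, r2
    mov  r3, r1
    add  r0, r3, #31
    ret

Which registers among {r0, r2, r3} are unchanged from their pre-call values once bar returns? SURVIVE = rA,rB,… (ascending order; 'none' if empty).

SURVIVE = r2

prologue: push r1 -> mem[0xb2]=0xd1, sp=0xb2
prologue: push r2 -> mem[0xb1]=0xaf, sp=0xb1
prologue: push r5 -> mem[0xb0]=0x0e, sp=0xb0
body[0] mov  r1, r4 -> r1=0x48
body[1] add  r2, r1, #50 -> r2=0x7a
body[2] xor  r5, r1, r2 -> r5=0x32
body[3] mov  r3, r1 -> r3=0x48
body[4] add  r0, r3, #31 -> r0=0x67
epilogue: pop r5=0x0e, sp=0xb1
epilogue: pop r2=0xaf, sp=0xb2
epilogue: pop r1=0xd1, sp=0xb3
r0: caller-saved, written=True
r2: callee-saved, written=True
r3: caller-saved, written=True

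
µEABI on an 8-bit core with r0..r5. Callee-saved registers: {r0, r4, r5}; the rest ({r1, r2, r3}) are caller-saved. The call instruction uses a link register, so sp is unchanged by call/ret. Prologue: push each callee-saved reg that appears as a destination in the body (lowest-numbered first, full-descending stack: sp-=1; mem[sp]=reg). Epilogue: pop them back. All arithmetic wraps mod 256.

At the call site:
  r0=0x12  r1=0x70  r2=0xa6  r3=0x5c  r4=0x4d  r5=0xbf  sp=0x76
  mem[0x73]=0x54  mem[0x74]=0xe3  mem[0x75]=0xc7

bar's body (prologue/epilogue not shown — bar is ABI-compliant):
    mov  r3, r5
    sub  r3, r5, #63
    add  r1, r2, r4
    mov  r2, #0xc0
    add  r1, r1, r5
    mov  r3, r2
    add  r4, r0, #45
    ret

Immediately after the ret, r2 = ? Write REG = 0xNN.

REG = 0xc0

prologue: push r4 -> mem[0x75]=0x4d, sp=0x75
body[0] mov  r3, r5 -> r3=0xbf
body[1] sub  r3, r5, #63 -> r3=0x80
body[2] add  r1, r2, r4 -> r1=0xf3
body[3] mov  r2, #0xc0 -> r2=0xc0
body[4] add  r1, r1, r5 -> r1=0xb2
body[5] mov  r3, r2 -> r3=0xc0
body[6] add  r4, r0, #45 -> r4=0x3f
epilogue: pop r4=0x4d, sp=0x76
r2 is caller-saved -> body value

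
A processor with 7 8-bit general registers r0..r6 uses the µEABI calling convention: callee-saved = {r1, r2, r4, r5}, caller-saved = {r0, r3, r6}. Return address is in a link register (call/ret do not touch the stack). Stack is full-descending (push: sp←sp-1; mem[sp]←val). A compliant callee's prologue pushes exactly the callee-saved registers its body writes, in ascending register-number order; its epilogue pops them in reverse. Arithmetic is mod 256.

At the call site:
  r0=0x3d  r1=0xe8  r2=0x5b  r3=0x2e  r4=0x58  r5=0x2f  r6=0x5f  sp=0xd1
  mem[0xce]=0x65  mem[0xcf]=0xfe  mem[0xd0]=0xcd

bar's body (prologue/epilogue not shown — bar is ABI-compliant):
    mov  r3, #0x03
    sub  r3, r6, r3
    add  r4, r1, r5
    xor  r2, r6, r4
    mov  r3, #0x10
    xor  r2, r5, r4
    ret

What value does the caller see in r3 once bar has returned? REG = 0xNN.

prologue: push r2 → mem[0xd0]=0x5b, sp=0xd0
prologue: push r4 → mem[0xcf]=0x58, sp=0xcf
body[0] mov  r3, #0x03 → r3=0x03
body[1] sub  r3, r6, r3 → r3=0x5c
body[2] add  r4, r1, r5 → r4=0x17
body[3] xor  r2, r6, r4 → r2=0x48
body[4] mov  r3, #0x10 → r3=0x10
body[5] xor  r2, r5, r4 → r2=0x38
epilogue: pop r4=0x58, sp=0xd0
epilogue: pop r2=0x5b, sp=0xd1
r3 is caller-saved → body value

REG = 0x10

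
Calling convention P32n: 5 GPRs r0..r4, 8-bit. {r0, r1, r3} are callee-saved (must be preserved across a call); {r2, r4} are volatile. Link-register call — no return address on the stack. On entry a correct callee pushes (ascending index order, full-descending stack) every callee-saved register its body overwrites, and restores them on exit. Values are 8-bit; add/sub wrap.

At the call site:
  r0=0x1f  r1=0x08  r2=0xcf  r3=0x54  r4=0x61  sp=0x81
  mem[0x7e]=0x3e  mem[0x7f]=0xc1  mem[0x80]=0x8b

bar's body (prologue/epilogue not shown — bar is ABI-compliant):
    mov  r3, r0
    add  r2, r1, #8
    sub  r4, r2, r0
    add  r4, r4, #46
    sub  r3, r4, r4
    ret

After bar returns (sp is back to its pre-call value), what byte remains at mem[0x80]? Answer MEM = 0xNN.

MEM = 0x54

prologue: push r3 -> mem[0x80]=0x54, sp=0x80
body[0] mov  r3, r0 -> r3=0x1f
body[1] add  r2, r1, #8 -> r2=0x10
body[2] sub  r4, r2, r0 -> r4=0xf1
body[3] add  r4, r4, #46 -> r4=0x1f
body[4] sub  r3, r4, r4 -> r3=0x00
epilogue: pop r3=0x54, sp=0x81
prologue pushed ['r3'] at ['0x80']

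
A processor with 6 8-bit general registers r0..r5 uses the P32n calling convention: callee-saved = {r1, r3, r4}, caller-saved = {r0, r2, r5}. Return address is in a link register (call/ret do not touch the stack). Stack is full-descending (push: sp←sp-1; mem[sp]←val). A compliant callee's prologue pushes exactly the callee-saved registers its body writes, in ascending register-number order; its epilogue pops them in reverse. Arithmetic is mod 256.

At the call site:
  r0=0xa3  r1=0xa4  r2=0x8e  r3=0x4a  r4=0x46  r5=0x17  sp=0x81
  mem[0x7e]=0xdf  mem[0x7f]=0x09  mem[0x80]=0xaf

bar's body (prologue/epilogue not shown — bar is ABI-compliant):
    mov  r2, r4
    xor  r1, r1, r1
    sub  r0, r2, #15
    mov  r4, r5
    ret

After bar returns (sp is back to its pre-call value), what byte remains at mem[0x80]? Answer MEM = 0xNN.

MEM = 0xa4

prologue: push r1 → mem[0x80]=0xa4, sp=0x80
prologue: push r4 → mem[0x7f]=0x46, sp=0x7f
body[0] mov  r2, r4 → r2=0x46
body[1] xor  r1, r1, r1 → r1=0x00
body[2] sub  r0, r2, #15 → r0=0x37
body[3] mov  r4, r5 → r4=0x17
epilogue: pop r4=0x46, sp=0x80
epilogue: pop r1=0xa4, sp=0x81
prologue pushed ['r1', 'r4'] at ['0x80', '0x7f']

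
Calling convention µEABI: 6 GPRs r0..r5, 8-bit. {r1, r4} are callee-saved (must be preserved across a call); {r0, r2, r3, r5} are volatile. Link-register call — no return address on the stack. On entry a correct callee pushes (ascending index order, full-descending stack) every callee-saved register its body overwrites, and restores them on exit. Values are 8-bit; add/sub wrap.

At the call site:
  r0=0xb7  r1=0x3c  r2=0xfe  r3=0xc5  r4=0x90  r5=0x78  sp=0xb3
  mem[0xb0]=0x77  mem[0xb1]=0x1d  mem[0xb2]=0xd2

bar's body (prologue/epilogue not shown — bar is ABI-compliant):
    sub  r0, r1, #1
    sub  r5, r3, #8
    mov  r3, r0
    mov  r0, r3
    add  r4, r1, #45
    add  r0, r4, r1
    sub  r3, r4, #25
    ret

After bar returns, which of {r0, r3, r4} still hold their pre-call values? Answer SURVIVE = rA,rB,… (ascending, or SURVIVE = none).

SURVIVE = r4

prologue: push r4 → mem[0xb2]=0x90, sp=0xb2
body[0] sub  r0, r1, #1 → r0=0x3b
body[1] sub  r5, r3, #8 → r5=0xbd
body[2] mov  r3, r0 → r3=0x3b
body[3] mov  r0, r3 → r0=0x3b
body[4] add  r4, r1, #45 → r4=0x69
body[5] add  r0, r4, r1 → r0=0xa5
body[6] sub  r3, r4, #25 → r3=0x50
epilogue: pop r4=0x90, sp=0xb3
r0: caller-saved, written=True
r3: caller-saved, written=True
r4: callee-saved, written=True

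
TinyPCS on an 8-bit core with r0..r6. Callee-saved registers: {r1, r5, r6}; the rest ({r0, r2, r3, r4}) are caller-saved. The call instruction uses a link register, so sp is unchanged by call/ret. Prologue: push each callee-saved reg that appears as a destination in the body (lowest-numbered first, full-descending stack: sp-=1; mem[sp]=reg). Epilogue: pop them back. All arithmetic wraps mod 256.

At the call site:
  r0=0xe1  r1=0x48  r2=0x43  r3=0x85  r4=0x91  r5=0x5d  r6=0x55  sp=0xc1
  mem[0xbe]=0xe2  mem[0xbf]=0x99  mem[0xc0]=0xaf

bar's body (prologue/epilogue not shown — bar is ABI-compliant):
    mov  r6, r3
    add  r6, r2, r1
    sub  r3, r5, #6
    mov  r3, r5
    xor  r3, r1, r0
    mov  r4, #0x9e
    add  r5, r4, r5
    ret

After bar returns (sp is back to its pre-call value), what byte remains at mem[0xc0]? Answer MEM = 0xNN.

MEM = 0x5d

prologue: push r5 -> mem[0xc0]=0x5d, sp=0xc0
prologue: push r6 -> mem[0xbf]=0x55, sp=0xbf
body[0] mov  r6, r3 -> r6=0x85
body[1] add  r6, r2, r1 -> r6=0x8b
body[2] sub  r3, r5, #6 -> r3=0x57
body[3] mov  r3, r5 -> r3=0x5d
body[4] xor  r3, r1, r0 -> r3=0xa9
body[5] mov  r4, #0x9e -> r4=0x9e
body[6] add  r5, r4, r5 -> r5=0xfb
epilogue: pop r6=0x55, sp=0xc0
epilogue: pop r5=0x5d, sp=0xc1
prologue pushed ['r5', 'r6'] at ['0xc0', '0xbf']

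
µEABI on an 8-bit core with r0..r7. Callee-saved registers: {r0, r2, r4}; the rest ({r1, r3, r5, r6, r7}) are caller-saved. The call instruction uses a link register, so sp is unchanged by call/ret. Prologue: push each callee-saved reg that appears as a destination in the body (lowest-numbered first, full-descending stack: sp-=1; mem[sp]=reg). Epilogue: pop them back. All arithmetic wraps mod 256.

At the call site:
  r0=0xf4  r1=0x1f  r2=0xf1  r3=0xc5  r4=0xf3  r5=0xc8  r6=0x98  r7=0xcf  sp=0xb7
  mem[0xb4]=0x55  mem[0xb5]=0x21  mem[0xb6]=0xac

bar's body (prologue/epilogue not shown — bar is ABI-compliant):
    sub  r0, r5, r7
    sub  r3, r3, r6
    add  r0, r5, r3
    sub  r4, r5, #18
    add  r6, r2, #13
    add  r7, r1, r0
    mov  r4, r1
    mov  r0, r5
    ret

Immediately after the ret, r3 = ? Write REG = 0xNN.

prologue: push r0 -> mem[0xb6]=0xf4, sp=0xb6
prologue: push r4 -> mem[0xb5]=0xf3, sp=0xb5
body[0] sub  r0, r5, r7 -> r0=0xf9
body[1] sub  r3, r3, r6 -> r3=0x2d
body[2] add  r0, r5, r3 -> r0=0xf5
body[3] sub  r4, r5, #18 -> r4=0xb6
body[4] add  r6, r2, #13 -> r6=0xfe
body[5] add  r7, r1, r0 -> r7=0x14
body[6] mov  r4, r1 -> r4=0x1f
body[7] mov  r0, r5 -> r0=0xc8
epilogue: pop r4=0xf3, sp=0xb6
epilogue: pop r0=0xf4, sp=0xb7
r3 is caller-saved -> body value

REG = 0x2d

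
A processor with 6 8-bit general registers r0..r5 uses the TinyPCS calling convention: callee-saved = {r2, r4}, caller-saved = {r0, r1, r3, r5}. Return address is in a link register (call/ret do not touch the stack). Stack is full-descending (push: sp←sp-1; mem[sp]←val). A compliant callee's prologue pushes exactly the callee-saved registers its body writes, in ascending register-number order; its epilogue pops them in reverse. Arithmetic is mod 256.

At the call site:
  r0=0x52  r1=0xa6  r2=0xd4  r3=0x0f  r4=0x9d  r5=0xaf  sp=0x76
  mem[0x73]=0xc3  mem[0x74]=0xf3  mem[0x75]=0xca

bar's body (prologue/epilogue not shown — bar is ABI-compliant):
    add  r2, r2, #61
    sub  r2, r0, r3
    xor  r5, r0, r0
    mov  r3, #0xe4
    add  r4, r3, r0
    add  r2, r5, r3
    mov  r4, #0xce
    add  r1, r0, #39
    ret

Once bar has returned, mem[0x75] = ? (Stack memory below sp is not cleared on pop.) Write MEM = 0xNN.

prologue: push r2 -> mem[0x75]=0xd4, sp=0x75
prologue: push r4 -> mem[0x74]=0x9d, sp=0x74
body[0] add  r2, r2, #61 -> r2=0x11
body[1] sub  r2, r0, r3 -> r2=0x43
body[2] xor  r5, r0, r0 -> r5=0x00
body[3] mov  r3, #0xe4 -> r3=0xe4
body[4] add  r4, r3, r0 -> r4=0x36
body[5] add  r2, r5, r3 -> r2=0xe4
body[6] mov  r4, #0xce -> r4=0xce
body[7] add  r1, r0, #39 -> r1=0x79
epilogue: pop r4=0x9d, sp=0x75
epilogue: pop r2=0xd4, sp=0x76
prologue pushed ['r2', 'r4'] at ['0x75', '0x74']

MEM = 0xd4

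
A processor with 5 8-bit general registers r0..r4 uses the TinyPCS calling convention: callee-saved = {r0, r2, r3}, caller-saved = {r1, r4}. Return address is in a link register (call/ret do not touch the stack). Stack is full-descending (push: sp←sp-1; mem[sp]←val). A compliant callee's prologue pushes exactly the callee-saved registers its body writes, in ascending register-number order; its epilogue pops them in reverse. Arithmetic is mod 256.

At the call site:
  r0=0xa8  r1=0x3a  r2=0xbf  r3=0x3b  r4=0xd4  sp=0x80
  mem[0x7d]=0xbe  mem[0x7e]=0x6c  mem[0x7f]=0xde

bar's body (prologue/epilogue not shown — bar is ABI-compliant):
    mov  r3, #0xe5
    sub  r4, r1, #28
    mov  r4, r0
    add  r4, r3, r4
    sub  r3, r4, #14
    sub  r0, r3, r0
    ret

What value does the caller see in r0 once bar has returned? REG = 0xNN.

REG = 0xa8

prologue: push r0 → mem[0x7f]=0xa8, sp=0x7f
prologue: push r3 → mem[0x7e]=0x3b, sp=0x7e
body[0] mov  r3, #0xe5 → r3=0xe5
body[1] sub  r4, r1, #28 → r4=0x1e
body[2] mov  r4, r0 → r4=0xa8
body[3] add  r4, r3, r4 → r4=0x8d
body[4] sub  r3, r4, #14 → r3=0x7f
body[5] sub  r0, r3, r0 → r0=0xd7
epilogue: pop r3=0x3b, sp=0x7f
epilogue: pop r0=0xa8, sp=0x80
r0 is callee-saved → restored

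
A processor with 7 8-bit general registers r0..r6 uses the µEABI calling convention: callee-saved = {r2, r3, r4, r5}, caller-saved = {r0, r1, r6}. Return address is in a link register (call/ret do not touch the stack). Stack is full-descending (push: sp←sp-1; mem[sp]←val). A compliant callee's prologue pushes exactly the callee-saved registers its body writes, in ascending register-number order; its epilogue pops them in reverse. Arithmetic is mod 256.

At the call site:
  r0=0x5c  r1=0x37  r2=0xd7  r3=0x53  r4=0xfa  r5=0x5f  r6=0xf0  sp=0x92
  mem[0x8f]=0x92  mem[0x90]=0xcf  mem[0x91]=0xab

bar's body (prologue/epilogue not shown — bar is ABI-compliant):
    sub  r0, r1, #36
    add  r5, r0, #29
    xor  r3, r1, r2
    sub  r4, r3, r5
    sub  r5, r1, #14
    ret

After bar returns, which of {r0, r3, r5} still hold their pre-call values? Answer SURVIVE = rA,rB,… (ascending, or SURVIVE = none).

prologue: push r3 -> mem[0x91]=0x53, sp=0x91
prologue: push r4 -> mem[0x90]=0xfa, sp=0x90
prologue: push r5 -> mem[0x8f]=0x5f, sp=0x8f
body[0] sub  r0, r1, #36 -> r0=0x13
body[1] add  r5, r0, #29 -> r5=0x30
body[2] xor  r3, r1, r2 -> r3=0xe0
body[3] sub  r4, r3, r5 -> r4=0xb0
body[4] sub  r5, r1, #14 -> r5=0x29
epilogue: pop r5=0x5f, sp=0x90
epilogue: pop r4=0xfa, sp=0x91
epilogue: pop r3=0x53, sp=0x92
r0: caller-saved, written=True
r3: callee-saved, written=True
r5: callee-saved, written=True

SURVIVE = r3,r5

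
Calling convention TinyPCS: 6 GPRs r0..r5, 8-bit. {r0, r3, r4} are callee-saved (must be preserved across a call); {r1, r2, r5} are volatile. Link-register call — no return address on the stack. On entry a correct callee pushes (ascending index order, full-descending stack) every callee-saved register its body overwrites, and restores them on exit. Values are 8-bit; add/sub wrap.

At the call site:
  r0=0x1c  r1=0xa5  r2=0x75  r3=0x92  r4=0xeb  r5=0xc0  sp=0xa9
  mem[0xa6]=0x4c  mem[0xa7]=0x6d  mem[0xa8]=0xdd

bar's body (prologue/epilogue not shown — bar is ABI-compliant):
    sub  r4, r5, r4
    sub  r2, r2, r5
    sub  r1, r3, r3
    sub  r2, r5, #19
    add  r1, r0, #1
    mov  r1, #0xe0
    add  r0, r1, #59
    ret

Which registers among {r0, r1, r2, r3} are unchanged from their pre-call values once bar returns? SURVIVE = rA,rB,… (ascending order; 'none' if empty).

prologue: push r0 -> mem[0xa8]=0x1c, sp=0xa8
prologue: push r4 -> mem[0xa7]=0xeb, sp=0xa7
body[0] sub  r4, r5, r4 -> r4=0xd5
body[1] sub  r2, r2, r5 -> r2=0xb5
body[2] sub  r1, r3, r3 -> r1=0x00
body[3] sub  r2, r5, #19 -> r2=0xad
body[4] add  r1, r0, #1 -> r1=0x1d
body[5] mov  r1, #0xe0 -> r1=0xe0
body[6] add  r0, r1, #59 -> r0=0x1b
epilogue: pop r4=0xeb, sp=0xa8
epilogue: pop r0=0x1c, sp=0xa9
r0: callee-saved, written=True
r1: caller-saved, written=True
r2: caller-saved, written=True
r3: callee-saved, written=False

SURVIVE = r0,r3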